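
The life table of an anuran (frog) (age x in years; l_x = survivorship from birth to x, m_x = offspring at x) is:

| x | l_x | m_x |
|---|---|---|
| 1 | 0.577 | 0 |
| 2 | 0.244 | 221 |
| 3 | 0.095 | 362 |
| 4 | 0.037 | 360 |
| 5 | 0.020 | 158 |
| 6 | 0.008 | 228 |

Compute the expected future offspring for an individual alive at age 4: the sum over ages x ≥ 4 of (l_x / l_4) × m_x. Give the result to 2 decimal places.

494.70

l_4 = 0.037. Conditional survival from age 4 to x is l_x / l_4.
  x=4: (0.037/0.037) × 360 = 360.0000
  x=5: (0.020/0.037) × 158 = 85.4054
  x=6: (0.008/0.037) × 228 = 49.2973
Sum = 360.0000 + 85.4054 + 49.2973 = 494.7027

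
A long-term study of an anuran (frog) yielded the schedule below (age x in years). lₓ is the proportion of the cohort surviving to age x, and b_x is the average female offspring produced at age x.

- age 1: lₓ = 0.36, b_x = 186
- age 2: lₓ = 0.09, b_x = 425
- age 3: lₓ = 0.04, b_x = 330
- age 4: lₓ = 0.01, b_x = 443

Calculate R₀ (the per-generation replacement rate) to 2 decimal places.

R₀ = Σ lₓ b_x:
  age 1: 0.36 × 186 = 66.9600
  age 2: 0.09 × 425 = 38.2500
  age 3: 0.04 × 330 = 13.2000
  age 4: 0.01 × 443 = 4.4300
R₀ = 66.9600 + 38.2500 + 13.2000 + 4.4300 = 122.8400

122.84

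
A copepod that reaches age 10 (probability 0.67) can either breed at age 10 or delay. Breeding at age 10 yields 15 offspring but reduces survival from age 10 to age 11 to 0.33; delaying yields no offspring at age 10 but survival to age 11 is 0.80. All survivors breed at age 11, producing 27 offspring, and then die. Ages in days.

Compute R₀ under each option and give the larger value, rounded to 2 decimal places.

16.02

breed at age 10: R₀ = 0.67 × (15 + 0.33 × 27) = 0.67 × 23.9100 = 16.0197
delay to age 11: R₀ = 0.67 × (0.80 × 27) = 0.67 × 21.6000 = 14.4720
Higher: breed at age 10 (16.0197).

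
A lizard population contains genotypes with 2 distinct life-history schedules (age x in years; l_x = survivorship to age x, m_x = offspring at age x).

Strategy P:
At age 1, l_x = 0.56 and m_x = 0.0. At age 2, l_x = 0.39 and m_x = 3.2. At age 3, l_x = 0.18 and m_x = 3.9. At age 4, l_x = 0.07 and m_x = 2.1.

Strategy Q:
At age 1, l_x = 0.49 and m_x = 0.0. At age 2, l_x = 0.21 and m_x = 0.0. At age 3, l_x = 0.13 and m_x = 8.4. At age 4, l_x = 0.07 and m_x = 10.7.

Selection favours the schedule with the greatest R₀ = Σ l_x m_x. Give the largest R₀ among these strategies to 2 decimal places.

2.10

Strategy P: R₀ = 0.56×0.0 + 0.39×3.2 + 0.18×3.9 + 0.07×2.1 = 2.0970
Strategy Q: R₀ = 0.49×0.0 + 0.21×0.0 + 0.13×8.4 + 0.07×10.7 = 1.8410
Highest R₀: strategy P with 2.0970.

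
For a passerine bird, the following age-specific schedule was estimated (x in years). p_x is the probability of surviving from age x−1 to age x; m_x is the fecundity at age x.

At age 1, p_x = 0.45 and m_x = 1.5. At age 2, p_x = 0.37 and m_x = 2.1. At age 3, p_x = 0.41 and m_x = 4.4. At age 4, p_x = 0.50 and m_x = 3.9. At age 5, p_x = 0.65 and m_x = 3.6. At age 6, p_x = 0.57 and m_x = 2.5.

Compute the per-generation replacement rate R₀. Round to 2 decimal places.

1.57

Survivorship from birth: l_x = p_1·p_2·…·p_x.
  l_1 = 0.45000
  l_2 = 0.16650
  l_3 = 0.06827
  l_4 = 0.03413
  l_5 = 0.02219
  l_6 = 0.01265
R₀ = Σ l_x m_x:
  age 1: 0.45000 × 1.5 = 0.6750
  age 2: 0.16650 × 2.1 = 0.3497
  age 3: 0.06827 × 4.4 = 0.3004
  age 4: 0.03413 × 3.9 = 0.1331
  age 5: 0.02219 × 3.6 = 0.0799
  age 6: 0.01265 × 2.5 = 0.0316
R₀ = 0.6750 + 0.3497 + 0.3004 + 0.1331 + 0.0799 + 0.0316 = 1.5697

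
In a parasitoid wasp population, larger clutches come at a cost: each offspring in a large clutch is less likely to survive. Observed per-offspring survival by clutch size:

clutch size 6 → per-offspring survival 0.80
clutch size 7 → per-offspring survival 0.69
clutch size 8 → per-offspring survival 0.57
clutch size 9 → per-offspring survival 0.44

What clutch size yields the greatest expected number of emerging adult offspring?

Expected emerging adult offspring = c × s(c):
  c=6: 6 × 0.80 = 4.800
  c=7: 7 × 0.69 = 4.830
  c=8: 8 × 0.57 = 4.560
  c=9: 9 × 0.44 = 3.960
Maximum at c = 7 (4.830 emerging adult offspring).

7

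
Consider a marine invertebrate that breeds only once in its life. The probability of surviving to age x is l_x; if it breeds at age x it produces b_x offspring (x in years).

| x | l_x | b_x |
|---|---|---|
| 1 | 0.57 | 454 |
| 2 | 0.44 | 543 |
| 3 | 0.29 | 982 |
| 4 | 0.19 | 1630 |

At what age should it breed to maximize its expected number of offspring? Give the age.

4

Expected offspring if breeding at age x = l_x × b_x:
  age 1: 0.57 × 454 = 258.780
  age 2: 0.44 × 543 = 238.920
  age 3: 0.29 × 982 = 284.780
  age 4: 0.19 × 1630 = 309.700
Maximum at age 4 (309.700).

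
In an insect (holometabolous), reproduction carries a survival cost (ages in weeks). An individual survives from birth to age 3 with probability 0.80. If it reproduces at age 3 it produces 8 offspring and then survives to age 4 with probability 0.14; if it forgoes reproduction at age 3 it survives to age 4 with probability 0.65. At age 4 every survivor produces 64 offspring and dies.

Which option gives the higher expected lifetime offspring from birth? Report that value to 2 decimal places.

33.28

breed at age 3: R₀ = 0.80 × (8 + 0.14 × 64) = 0.80 × 16.9600 = 13.5680
delay to age 4: R₀ = 0.80 × (0.65 × 64) = 0.80 × 41.6000 = 33.2800
Higher: delay to age 4 (33.2800).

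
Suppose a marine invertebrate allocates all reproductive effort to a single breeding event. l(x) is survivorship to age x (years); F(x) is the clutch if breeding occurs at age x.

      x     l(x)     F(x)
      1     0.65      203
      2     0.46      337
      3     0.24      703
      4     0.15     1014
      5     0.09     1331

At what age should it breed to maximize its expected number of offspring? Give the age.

Expected offspring if breeding at age x = l(x) × F(x):
  age 1: 0.65 × 203 = 131.950
  age 2: 0.46 × 337 = 155.020
  age 3: 0.24 × 703 = 168.720
  age 4: 0.15 × 1014 = 152.100
  age 5: 0.09 × 1331 = 119.790
Maximum at age 3 (168.720).

3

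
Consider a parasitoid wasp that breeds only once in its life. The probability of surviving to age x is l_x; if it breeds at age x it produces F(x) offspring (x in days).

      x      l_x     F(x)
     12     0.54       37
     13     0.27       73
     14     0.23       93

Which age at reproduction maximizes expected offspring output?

14

Expected offspring if breeding at age x = l_x × F(x):
  age 12: 0.54 × 37 = 19.980
  age 13: 0.27 × 73 = 19.710
  age 14: 0.23 × 93 = 21.390
Maximum at age 14 (21.390).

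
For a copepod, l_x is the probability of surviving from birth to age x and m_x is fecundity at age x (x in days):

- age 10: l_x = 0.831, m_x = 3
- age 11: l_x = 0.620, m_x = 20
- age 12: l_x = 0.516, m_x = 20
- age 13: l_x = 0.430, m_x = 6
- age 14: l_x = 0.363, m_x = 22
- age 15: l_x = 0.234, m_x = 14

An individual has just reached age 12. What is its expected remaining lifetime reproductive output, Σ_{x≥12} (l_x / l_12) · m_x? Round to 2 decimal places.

46.83

l_12 = 0.516. Conditional survival from age 12 to x is l_x / l_12.
  x=12: (0.516/0.516) × 20 = 20.0000
  x=13: (0.430/0.516) × 6 = 5.0000
  x=14: (0.363/0.516) × 22 = 15.4767
  x=15: (0.234/0.516) × 14 = 6.3488
Sum = 20.0000 + 5.0000 + 15.4767 + 6.3488 = 46.8256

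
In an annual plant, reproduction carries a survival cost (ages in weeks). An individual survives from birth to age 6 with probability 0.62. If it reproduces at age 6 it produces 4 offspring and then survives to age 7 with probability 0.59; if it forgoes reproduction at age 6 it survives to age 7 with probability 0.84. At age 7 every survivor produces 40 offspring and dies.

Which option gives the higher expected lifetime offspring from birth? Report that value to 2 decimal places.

breed at age 6: R₀ = 0.62 × (4 + 0.59 × 40) = 0.62 × 27.6000 = 17.1120
delay to age 7: R₀ = 0.62 × (0.84 × 40) = 0.62 × 33.6000 = 20.8320
Higher: delay to age 7 (20.8320).

20.83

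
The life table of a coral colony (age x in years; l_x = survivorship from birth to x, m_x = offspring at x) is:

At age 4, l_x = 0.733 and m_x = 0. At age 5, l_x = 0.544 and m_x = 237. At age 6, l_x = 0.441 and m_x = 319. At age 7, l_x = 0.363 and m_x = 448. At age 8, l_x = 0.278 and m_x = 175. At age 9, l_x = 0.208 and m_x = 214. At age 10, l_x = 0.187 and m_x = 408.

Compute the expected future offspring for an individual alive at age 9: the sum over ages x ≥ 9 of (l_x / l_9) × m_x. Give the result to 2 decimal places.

580.81

l_9 = 0.208. Conditional survival from age 9 to x is l_x / l_9.
  x=9: (0.208/0.208) × 214 = 214.0000
  x=10: (0.187/0.208) × 408 = 366.8077
Sum = 214.0000 + 366.8077 = 580.8077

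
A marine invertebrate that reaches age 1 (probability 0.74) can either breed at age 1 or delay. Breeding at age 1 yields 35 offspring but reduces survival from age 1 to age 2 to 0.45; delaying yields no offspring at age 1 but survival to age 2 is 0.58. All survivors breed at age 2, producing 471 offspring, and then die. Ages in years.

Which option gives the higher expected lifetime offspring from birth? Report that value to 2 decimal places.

breed at age 1: R₀ = 0.74 × (35 + 0.45 × 471) = 0.74 × 246.9500 = 182.7430
delay to age 2: R₀ = 0.74 × (0.58 × 471) = 0.74 × 273.1800 = 202.1532
Higher: delay to age 2 (202.1532).

202.15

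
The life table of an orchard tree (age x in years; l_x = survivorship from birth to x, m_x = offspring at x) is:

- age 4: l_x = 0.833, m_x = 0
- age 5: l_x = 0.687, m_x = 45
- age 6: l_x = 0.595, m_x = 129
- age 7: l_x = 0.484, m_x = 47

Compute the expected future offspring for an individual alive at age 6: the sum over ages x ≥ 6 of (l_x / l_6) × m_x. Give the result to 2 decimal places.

167.23

l_6 = 0.595. Conditional survival from age 6 to x is l_x / l_6.
  x=6: (0.595/0.595) × 129 = 129.0000
  x=7: (0.484/0.595) × 47 = 38.2319
Sum = 129.0000 + 38.2319 = 167.2319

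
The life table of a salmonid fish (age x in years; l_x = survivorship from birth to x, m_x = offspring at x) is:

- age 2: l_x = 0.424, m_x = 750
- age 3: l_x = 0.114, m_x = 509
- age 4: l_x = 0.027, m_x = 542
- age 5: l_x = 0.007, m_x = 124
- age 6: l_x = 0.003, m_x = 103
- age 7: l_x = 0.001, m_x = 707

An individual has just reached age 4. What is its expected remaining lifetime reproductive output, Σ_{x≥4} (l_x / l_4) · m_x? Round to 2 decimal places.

611.78

l_4 = 0.027. Conditional survival from age 4 to x is l_x / l_4.
  x=4: (0.027/0.027) × 542 = 542.0000
  x=5: (0.007/0.027) × 124 = 32.1481
  x=6: (0.003/0.027) × 103 = 11.4444
  x=7: (0.001/0.027) × 707 = 26.1852
Sum = 542.0000 + 32.1481 + 11.4444 + 26.1852 = 611.7778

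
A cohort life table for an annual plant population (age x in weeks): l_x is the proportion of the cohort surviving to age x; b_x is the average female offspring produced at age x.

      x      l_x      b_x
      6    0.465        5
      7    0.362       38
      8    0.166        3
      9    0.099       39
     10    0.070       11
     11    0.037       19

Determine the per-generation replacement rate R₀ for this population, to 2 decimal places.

21.91

R₀ = Σ l_x b_x:
  age 6: 0.465 × 5 = 2.3250
  age 7: 0.362 × 38 = 13.7560
  age 8: 0.166 × 3 = 0.4980
  age 9: 0.099 × 39 = 3.8610
  age 10: 0.070 × 11 = 0.7700
  age 11: 0.037 × 19 = 0.7030
R₀ = 2.3250 + 13.7560 + 0.4980 + 3.8610 + 0.7700 + 0.7030 = 21.9130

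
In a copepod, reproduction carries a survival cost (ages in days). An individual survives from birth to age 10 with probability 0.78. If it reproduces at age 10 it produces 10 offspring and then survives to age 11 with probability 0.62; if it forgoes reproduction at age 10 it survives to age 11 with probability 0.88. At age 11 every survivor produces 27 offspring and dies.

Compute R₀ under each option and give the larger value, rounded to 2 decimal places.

20.86

breed at age 10: R₀ = 0.78 × (10 + 0.62 × 27) = 0.78 × 26.7400 = 20.8572
delay to age 11: R₀ = 0.78 × (0.88 × 27) = 0.78 × 23.7600 = 18.5328
Higher: breed at age 10 (20.8572).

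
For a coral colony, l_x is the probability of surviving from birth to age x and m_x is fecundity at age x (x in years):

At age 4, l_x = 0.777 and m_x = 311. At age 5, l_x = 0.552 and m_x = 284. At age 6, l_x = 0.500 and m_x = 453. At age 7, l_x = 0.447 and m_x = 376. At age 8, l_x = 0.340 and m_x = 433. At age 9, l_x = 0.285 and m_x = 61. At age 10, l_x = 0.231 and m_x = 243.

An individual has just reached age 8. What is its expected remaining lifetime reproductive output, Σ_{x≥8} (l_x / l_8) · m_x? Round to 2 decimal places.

649.23

l_8 = 0.340. Conditional survival from age 8 to x is l_x / l_8.
  x=8: (0.340/0.340) × 433 = 433.0000
  x=9: (0.285/0.340) × 61 = 51.1324
  x=10: (0.231/0.340) × 243 = 165.0971
Sum = 433.0000 + 51.1324 + 165.0971 = 649.2294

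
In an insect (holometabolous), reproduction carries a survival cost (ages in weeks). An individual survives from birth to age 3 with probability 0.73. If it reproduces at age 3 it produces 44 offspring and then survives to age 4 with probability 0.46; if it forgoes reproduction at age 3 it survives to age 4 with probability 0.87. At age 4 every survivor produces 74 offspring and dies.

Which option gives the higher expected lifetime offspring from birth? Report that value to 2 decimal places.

56.97

breed at age 3: R₀ = 0.73 × (44 + 0.46 × 74) = 0.73 × 78.0400 = 56.9692
delay to age 4: R₀ = 0.73 × (0.87 × 74) = 0.73 × 64.3800 = 46.9974
Higher: breed at age 3 (56.9692).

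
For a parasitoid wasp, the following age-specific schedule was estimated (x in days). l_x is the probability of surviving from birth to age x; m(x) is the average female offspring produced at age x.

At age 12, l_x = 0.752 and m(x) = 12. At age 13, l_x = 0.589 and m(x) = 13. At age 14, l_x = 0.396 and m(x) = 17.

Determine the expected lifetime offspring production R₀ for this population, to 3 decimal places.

23.413

R₀ = Σ l_x m(x):
  age 12: 0.752 × 12 = 9.0240
  age 13: 0.589 × 13 = 7.6570
  age 14: 0.396 × 17 = 6.7320
R₀ = 9.0240 + 7.6570 + 6.7320 = 23.4130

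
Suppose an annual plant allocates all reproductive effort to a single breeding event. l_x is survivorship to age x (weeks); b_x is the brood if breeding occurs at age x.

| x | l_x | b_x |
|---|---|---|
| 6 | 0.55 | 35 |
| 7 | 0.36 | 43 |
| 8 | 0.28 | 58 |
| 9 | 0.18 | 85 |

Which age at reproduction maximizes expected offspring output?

Expected offspring if breeding at age x = l_x × b_x:
  age 6: 0.55 × 35 = 19.250
  age 7: 0.36 × 43 = 15.480
  age 8: 0.28 × 58 = 16.240
  age 9: 0.18 × 85 = 15.300
Maximum at age 6 (19.250).

6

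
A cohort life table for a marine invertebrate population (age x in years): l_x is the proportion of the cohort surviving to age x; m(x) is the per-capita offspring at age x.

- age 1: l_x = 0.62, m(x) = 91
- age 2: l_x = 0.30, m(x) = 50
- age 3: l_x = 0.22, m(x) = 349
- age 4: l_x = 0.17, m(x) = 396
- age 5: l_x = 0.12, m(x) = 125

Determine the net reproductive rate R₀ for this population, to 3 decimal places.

R₀ = Σ l_x m(x):
  age 1: 0.62 × 91 = 56.4200
  age 2: 0.30 × 50 = 15.0000
  age 3: 0.22 × 349 = 76.7800
  age 4: 0.17 × 396 = 67.3200
  age 5: 0.12 × 125 = 15.0000
R₀ = 56.4200 + 15.0000 + 76.7800 + 67.3200 + 15.0000 = 230.5200

230.520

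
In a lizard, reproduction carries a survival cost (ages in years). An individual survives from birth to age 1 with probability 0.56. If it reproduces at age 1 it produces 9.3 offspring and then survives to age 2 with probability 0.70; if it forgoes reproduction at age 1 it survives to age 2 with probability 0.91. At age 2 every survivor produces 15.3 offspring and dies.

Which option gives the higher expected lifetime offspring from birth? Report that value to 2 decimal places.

11.21

breed at age 1: R₀ = 0.56 × (9.3 + 0.70 × 15.3) = 0.56 × 20.0100 = 11.2056
delay to age 2: R₀ = 0.56 × (0.91 × 15.3) = 0.56 × 13.9230 = 7.7969
Higher: breed at age 1 (11.2056).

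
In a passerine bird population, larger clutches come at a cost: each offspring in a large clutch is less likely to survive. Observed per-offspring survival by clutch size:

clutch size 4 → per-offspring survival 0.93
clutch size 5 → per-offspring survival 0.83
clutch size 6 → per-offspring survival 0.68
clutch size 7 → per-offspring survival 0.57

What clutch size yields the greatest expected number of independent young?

Expected independent young = c × s(c):
  c=4: 4 × 0.93 = 3.720
  c=5: 5 × 0.83 = 4.150
  c=6: 6 × 0.68 = 4.080
  c=7: 7 × 0.57 = 3.990
Maximum at c = 5 (4.150 independent young).

5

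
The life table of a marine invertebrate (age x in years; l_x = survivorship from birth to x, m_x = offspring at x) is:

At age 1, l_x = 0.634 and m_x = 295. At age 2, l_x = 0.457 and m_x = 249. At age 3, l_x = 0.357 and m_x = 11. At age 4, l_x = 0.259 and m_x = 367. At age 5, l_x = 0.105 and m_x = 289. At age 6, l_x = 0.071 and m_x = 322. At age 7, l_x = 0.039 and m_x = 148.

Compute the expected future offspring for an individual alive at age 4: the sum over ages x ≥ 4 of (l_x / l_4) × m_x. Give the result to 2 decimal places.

594.72

l_4 = 0.259. Conditional survival from age 4 to x is l_x / l_4.
  x=4: (0.259/0.259) × 367 = 367.0000
  x=5: (0.105/0.259) × 289 = 117.1622
  x=6: (0.071/0.259) × 322 = 88.2703
  x=7: (0.039/0.259) × 148 = 22.2857
Sum = 367.0000 + 117.1622 + 88.2703 + 22.2857 = 594.7181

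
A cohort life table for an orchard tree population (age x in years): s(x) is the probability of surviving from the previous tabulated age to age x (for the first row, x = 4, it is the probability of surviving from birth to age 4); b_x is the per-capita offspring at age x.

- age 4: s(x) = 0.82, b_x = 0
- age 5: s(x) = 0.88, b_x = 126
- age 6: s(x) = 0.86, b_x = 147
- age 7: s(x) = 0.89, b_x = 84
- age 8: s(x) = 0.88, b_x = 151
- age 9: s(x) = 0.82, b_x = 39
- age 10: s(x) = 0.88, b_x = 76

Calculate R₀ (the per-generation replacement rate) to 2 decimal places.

344.13

Survivorship from birth: l_x = s_4·s_5·…·s_x.
  l_4 = 0.82000
  l_5 = 0.72160
  l_6 = 0.62058
  l_7 = 0.55231
  l_8 = 0.48604
  l_9 = 0.39855
  l_10 = 0.35072
R₀ = Σ l_x b_x:
  age 4: 0.82000 × 0 = 0.0000
  age 5: 0.72160 × 126 = 90.9216
  age 6: 0.62058 × 147 = 91.2253
  age 7: 0.55231 × 84 = 46.3940
  age 8: 0.48604 × 151 = 73.3920
  age 9: 0.39855 × 39 = 15.5434
  age 10: 0.35072 × 76 = 26.6547
R₀ = 0.0000 + 90.9216 + 91.2253 + 46.3940 + 73.3920 + 15.5434 + 26.6547 = 344.1311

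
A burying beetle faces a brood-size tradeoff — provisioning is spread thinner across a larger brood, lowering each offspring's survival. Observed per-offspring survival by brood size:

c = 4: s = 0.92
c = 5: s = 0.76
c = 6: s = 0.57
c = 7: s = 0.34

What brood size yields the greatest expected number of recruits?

5

Expected recruits = c × s(c):
  c=4: 4 × 0.92 = 3.680
  c=5: 5 × 0.76 = 3.800
  c=6: 6 × 0.57 = 3.420
  c=7: 7 × 0.34 = 2.380
Maximum at c = 5 (3.800 recruits).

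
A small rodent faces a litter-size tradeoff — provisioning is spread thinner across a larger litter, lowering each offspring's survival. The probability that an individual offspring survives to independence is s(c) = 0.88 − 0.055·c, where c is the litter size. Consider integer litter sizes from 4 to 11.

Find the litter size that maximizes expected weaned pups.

8

Expected weaned pups = c × s(c):
  c=4: 4 × 0.660 = 2.640
  c=5: 5 × 0.605 = 3.025
  c=6: 6 × 0.550 = 3.300
  c=7: 7 × 0.495 = 3.465
  c=8: 8 × 0.440 = 3.520
  c=9: 9 × 0.385 = 3.465
  c=10: 10 × 0.330 = 3.300
  c=11: 11 × 0.275 = 3.025
Maximum at c = 8 (3.520 weaned pups).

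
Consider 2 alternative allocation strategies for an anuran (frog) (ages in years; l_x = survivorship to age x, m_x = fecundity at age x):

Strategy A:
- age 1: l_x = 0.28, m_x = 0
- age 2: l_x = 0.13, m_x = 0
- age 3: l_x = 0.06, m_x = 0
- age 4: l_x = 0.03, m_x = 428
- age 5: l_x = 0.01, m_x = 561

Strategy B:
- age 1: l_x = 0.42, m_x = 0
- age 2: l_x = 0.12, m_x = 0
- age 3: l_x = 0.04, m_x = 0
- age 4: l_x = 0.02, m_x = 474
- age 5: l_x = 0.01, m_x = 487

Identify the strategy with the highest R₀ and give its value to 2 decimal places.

18.45

Strategy A: R₀ = 0.28×0 + 0.13×0 + 0.06×0 + 0.03×428 + 0.01×561 = 18.4500
Strategy B: R₀ = 0.42×0 + 0.12×0 + 0.04×0 + 0.02×474 + 0.01×487 = 14.3500
Highest R₀: strategy A with 18.4500.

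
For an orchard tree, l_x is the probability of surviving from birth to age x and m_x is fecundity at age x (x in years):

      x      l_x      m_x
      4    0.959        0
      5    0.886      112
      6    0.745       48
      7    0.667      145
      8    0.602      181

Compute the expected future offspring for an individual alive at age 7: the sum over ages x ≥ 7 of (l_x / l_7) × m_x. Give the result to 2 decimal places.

308.36

l_7 = 0.667. Conditional survival from age 7 to x is l_x / l_7.
  x=7: (0.667/0.667) × 145 = 145.0000
  x=8: (0.602/0.667) × 181 = 163.3613
Sum = 145.0000 + 163.3613 = 308.3613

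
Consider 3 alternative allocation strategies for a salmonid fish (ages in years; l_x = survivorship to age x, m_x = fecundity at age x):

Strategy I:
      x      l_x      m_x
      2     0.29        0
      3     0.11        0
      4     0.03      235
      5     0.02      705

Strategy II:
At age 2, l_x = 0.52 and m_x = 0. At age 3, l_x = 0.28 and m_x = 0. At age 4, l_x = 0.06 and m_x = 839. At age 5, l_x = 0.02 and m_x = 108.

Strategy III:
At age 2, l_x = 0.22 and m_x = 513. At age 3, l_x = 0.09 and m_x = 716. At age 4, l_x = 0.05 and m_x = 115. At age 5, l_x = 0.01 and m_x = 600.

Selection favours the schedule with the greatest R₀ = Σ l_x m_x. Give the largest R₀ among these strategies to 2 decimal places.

189.05

Strategy I: R₀ = 0.29×0 + 0.11×0 + 0.03×235 + 0.02×705 = 21.1500
Strategy II: R₀ = 0.52×0 + 0.28×0 + 0.06×839 + 0.02×108 = 52.5000
Strategy III: R₀ = 0.22×513 + 0.09×716 + 0.05×115 + 0.01×600 = 189.0500
Highest R₀: strategy III with 189.0500.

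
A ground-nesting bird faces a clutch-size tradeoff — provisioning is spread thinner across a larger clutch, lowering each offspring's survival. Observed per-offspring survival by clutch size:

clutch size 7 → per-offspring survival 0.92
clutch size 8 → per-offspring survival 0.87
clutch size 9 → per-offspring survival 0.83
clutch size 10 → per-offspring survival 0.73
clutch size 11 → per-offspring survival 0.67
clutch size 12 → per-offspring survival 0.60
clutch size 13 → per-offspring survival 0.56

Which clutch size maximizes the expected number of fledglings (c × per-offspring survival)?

Expected fledglings = c × s(c):
  c=7: 7 × 0.92 = 6.440
  c=8: 8 × 0.87 = 6.960
  c=9: 9 × 0.83 = 7.470
  c=10: 10 × 0.73 = 7.300
  c=11: 11 × 0.67 = 7.370
  c=12: 12 × 0.60 = 7.200
  c=13: 13 × 0.56 = 7.280
Maximum at c = 9 (7.470 fledglings).

9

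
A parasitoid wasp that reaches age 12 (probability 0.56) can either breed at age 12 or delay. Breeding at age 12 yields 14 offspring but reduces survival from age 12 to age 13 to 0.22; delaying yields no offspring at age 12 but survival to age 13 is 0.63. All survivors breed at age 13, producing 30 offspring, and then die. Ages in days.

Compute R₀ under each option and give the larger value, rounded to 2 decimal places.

11.54

breed at age 12: R₀ = 0.56 × (14 + 0.22 × 30) = 0.56 × 20.6000 = 11.5360
delay to age 13: R₀ = 0.56 × (0.63 × 30) = 0.56 × 18.9000 = 10.5840
Higher: breed at age 12 (11.5360).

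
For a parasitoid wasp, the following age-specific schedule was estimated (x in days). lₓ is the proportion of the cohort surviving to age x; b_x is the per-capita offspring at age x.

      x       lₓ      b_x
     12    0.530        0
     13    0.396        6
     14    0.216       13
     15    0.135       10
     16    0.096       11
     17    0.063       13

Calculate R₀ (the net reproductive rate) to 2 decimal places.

8.41

R₀ = Σ lₓ b_x:
  age 12: 0.530 × 0 = 0.0000
  age 13: 0.396 × 6 = 2.3760
  age 14: 0.216 × 13 = 2.8080
  age 15: 0.135 × 10 = 1.3500
  age 16: 0.096 × 11 = 1.0560
  age 17: 0.063 × 13 = 0.8190
R₀ = 0.0000 + 2.3760 + 2.8080 + 1.3500 + 1.0560 + 0.8190 = 8.4090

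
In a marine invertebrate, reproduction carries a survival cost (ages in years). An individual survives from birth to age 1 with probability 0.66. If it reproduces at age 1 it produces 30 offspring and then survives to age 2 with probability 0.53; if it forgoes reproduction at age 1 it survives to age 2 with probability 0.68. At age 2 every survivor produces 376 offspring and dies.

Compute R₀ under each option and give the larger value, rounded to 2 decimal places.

breed at age 1: R₀ = 0.66 × (30 + 0.53 × 376) = 0.66 × 229.2800 = 151.3248
delay to age 2: R₀ = 0.66 × (0.68 × 376) = 0.66 × 255.6800 = 168.7488
Higher: delay to age 2 (168.7488).

168.75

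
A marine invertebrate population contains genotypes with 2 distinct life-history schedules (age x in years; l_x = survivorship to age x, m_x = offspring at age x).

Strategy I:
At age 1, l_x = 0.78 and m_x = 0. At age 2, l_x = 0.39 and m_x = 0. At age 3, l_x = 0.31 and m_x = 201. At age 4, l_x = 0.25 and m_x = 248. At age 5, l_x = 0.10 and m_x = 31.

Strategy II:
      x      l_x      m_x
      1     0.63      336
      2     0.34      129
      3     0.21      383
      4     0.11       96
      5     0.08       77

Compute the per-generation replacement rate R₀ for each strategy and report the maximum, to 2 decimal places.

352.69

Strategy I: R₀ = 0.78×0 + 0.39×0 + 0.31×201 + 0.25×248 + 0.10×31 = 127.4100
Strategy II: R₀ = 0.63×336 + 0.34×129 + 0.21×383 + 0.11×96 + 0.08×77 = 352.6900
Highest R₀: strategy II with 352.6900.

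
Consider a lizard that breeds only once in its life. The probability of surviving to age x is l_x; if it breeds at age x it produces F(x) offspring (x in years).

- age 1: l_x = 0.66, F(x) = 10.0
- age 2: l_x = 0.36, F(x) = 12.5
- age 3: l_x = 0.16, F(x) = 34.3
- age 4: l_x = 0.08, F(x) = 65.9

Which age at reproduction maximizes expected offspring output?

1

Expected offspring if breeding at age x = l_x × F(x):
  age 1: 0.66 × 10.0 = 6.600
  age 2: 0.36 × 12.5 = 4.500
  age 3: 0.16 × 34.3 = 5.488
  age 4: 0.08 × 65.9 = 5.272
Maximum at age 1 (6.600).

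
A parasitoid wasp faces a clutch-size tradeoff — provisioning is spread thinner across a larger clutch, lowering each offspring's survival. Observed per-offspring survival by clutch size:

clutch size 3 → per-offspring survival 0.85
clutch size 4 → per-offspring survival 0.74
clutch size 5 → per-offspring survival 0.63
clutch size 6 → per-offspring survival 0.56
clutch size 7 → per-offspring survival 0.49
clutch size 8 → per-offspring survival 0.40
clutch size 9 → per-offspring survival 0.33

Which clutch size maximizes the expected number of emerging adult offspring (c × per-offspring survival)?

Expected emerging adult offspring = c × s(c):
  c=3: 3 × 0.85 = 2.550
  c=4: 4 × 0.74 = 2.960
  c=5: 5 × 0.63 = 3.150
  c=6: 6 × 0.56 = 3.360
  c=7: 7 × 0.49 = 3.430
  c=8: 8 × 0.40 = 3.200
  c=9: 9 × 0.33 = 2.970
Maximum at c = 7 (3.430 emerging adult offspring).

7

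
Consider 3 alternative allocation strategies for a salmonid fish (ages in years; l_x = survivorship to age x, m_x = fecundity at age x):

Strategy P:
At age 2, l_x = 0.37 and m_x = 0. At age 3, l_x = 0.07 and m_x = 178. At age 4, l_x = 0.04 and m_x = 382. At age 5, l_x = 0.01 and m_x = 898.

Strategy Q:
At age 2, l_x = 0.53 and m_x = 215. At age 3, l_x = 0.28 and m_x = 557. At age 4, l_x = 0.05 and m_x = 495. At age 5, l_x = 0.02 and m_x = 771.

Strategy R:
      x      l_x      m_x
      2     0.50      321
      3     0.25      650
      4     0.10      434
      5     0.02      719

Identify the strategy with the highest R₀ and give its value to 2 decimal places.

Strategy P: R₀ = 0.37×0 + 0.07×178 + 0.04×382 + 0.01×898 = 36.7200
Strategy Q: R₀ = 0.53×215 + 0.28×557 + 0.05×495 + 0.02×771 = 310.0800
Strategy R: R₀ = 0.50×321 + 0.25×650 + 0.10×434 + 0.02×719 = 380.7800
Highest R₀: strategy R with 380.7800.

380.78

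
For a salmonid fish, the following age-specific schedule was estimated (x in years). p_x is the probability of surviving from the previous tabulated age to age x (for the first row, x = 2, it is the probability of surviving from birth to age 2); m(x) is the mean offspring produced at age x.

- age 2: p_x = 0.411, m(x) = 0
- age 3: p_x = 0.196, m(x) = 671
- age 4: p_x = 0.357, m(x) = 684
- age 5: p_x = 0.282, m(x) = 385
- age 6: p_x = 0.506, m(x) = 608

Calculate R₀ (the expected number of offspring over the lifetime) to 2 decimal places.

Survivorship from birth: l_x = p_2·p_3·…·p_x.
  l_2 = 0.41100
  l_3 = 0.08056
  l_4 = 0.02876
  l_5 = 0.00811
  l_6 = 0.00410
R₀ = Σ l_x m(x):
  age 2: 0.41100 × 0 = 0.0000
  age 3: 0.08056 × 671 = 54.0558
  age 4: 0.02876 × 684 = 19.6718
  age 5: 0.00811 × 385 = 3.1223
  age 6: 0.00410 × 608 = 2.4928
R₀ = 0.0000 + 54.0558 + 19.6718 + 3.1223 + 2.4928 = 79.3428

79.34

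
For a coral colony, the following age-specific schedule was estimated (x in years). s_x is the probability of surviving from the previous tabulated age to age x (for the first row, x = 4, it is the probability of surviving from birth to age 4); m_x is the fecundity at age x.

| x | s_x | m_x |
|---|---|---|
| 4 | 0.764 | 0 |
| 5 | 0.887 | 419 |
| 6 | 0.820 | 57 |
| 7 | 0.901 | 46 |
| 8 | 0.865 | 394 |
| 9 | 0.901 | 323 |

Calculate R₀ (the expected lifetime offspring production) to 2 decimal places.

635.32

Survivorship from birth: l_x = s_4·s_5·…·s_x.
  l_4 = 0.76400
  l_5 = 0.67767
  l_6 = 0.55569
  l_7 = 0.50067
  l_8 = 0.43308
  l_9 = 0.39021
R₀ = Σ l_x m_x:
  age 4: 0.76400 × 0 = 0.0000
  age 5: 0.67767 × 419 = 283.9437
  age 6: 0.55569 × 57 = 31.6743
  age 7: 0.50067 × 46 = 23.0308
  age 8: 0.43308 × 394 = 170.6335
  age 9: 0.39021 × 323 = 126.0378
R₀ = 0.0000 + 283.9437 + 31.6743 + 23.0308 + 170.6335 + 126.0378 = 635.3202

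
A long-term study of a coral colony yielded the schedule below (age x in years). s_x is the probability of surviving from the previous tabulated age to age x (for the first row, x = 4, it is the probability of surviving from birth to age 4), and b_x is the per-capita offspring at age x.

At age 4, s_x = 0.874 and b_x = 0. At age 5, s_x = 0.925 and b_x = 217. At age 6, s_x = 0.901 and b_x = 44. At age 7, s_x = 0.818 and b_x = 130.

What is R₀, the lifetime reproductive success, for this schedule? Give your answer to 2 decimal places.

Survivorship from birth: l_x = s_4·s_5·…·s_x.
  l_4 = 0.87400
  l_5 = 0.80845
  l_6 = 0.72841
  l_7 = 0.59584
R₀ = Σ l_x b_x:
  age 4: 0.87400 × 0 = 0.0000
  age 5: 0.80845 × 217 = 175.4337
  age 6: 0.72841 × 44 = 32.0500
  age 7: 0.59584 × 130 = 77.4592
R₀ = 0.0000 + 175.4337 + 32.0500 + 77.4592 = 284.9429

284.94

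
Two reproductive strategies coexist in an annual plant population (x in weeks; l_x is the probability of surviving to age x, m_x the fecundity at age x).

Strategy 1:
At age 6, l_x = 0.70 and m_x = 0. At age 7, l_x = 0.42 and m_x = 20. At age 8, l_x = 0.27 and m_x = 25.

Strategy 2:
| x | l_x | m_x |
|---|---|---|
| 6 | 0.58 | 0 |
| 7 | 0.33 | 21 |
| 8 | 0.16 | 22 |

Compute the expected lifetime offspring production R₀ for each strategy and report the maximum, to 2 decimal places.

15.15

Strategy 1: R₀ = 0.70×0 + 0.42×20 + 0.27×25 = 15.1500
Strategy 2: R₀ = 0.58×0 + 0.33×21 + 0.16×22 = 10.4500
Highest R₀: strategy 1 with 15.1500.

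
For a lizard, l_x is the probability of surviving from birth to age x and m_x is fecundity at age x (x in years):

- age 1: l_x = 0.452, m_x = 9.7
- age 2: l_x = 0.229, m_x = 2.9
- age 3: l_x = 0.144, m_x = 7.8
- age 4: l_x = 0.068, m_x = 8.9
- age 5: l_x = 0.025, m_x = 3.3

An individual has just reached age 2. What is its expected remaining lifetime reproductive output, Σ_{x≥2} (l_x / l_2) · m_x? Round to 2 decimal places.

10.81

l_2 = 0.229. Conditional survival from age 2 to x is l_x / l_2.
  x=2: (0.229/0.229) × 2.9 = 2.9000
  x=3: (0.144/0.229) × 7.8 = 4.9048
  x=4: (0.068/0.229) × 8.9 = 2.6428
  x=5: (0.025/0.229) × 3.3 = 0.3603
Sum = 2.9000 + 4.9048 + 2.6428 + 0.3603 = 10.8079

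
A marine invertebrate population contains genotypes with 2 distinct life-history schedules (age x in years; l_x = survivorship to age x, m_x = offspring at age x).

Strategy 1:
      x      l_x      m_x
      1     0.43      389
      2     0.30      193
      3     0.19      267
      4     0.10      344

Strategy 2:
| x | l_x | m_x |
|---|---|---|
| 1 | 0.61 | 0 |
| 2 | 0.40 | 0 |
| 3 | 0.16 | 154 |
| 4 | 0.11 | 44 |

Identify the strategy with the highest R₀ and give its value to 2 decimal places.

310.30

Strategy 1: R₀ = 0.43×389 + 0.30×193 + 0.19×267 + 0.10×344 = 310.3000
Strategy 2: R₀ = 0.61×0 + 0.40×0 + 0.16×154 + 0.11×44 = 29.4800
Highest R₀: strategy 1 with 310.3000.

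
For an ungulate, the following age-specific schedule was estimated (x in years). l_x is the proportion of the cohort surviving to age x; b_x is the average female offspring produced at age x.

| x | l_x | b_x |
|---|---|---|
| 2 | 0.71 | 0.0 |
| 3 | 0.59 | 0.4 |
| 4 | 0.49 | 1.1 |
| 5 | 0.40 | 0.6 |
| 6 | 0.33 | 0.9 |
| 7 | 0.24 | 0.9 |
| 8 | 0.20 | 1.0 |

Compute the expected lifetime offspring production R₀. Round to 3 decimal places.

R₀ = Σ l_x b_x:
  age 2: 0.71 × 0.0 = 0.0000
  age 3: 0.59 × 0.4 = 0.2360
  age 4: 0.49 × 1.1 = 0.5390
  age 5: 0.40 × 0.6 = 0.2400
  age 6: 0.33 × 0.9 = 0.2970
  age 7: 0.24 × 0.9 = 0.2160
  age 8: 0.20 × 1.0 = 0.2000
R₀ = 0.0000 + 0.2360 + 0.5390 + 0.2400 + 0.2970 + 0.2160 + 0.2000 = 1.7280

1.728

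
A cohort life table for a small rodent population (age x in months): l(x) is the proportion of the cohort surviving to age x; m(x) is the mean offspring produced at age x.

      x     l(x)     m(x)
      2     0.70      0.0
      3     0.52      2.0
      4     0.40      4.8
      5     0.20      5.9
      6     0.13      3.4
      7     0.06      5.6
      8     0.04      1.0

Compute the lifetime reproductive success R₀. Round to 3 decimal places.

R₀ = Σ l(x) m(x):
  age 2: 0.70 × 0.0 = 0.0000
  age 3: 0.52 × 2.0 = 1.0400
  age 4: 0.40 × 4.8 = 1.9200
  age 5: 0.20 × 5.9 = 1.1800
  age 6: 0.13 × 3.4 = 0.4420
  age 7: 0.06 × 5.6 = 0.3360
  age 8: 0.04 × 1.0 = 0.0400
R₀ = 0.0000 + 1.0400 + 1.9200 + 1.1800 + 0.4420 + 0.3360 + 0.0400 = 4.9580

4.958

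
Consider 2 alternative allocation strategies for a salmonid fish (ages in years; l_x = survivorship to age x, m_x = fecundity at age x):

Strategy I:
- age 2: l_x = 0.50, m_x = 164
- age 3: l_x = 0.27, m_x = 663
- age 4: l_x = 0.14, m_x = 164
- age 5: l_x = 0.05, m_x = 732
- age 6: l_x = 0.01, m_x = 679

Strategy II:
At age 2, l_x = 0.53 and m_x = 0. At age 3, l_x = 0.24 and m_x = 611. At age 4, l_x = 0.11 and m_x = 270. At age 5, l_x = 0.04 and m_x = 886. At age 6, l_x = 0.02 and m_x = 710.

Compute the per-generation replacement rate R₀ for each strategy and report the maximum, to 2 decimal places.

327.36

Strategy I: R₀ = 0.50×164 + 0.27×663 + 0.14×164 + 0.05×732 + 0.01×679 = 327.3600
Strategy II: R₀ = 0.53×0 + 0.24×611 + 0.11×270 + 0.04×886 + 0.02×710 = 225.9800
Highest R₀: strategy I with 327.3600.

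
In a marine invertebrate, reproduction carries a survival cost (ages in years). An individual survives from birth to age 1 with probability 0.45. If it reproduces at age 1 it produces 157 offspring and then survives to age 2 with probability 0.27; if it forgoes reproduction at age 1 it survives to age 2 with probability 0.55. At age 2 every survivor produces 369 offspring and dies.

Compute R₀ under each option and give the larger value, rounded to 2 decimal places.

115.48

breed at age 1: R₀ = 0.45 × (157 + 0.27 × 369) = 0.45 × 256.6300 = 115.4835
delay to age 2: R₀ = 0.45 × (0.55 × 369) = 0.45 × 202.9500 = 91.3275
Higher: breed at age 1 (115.4835).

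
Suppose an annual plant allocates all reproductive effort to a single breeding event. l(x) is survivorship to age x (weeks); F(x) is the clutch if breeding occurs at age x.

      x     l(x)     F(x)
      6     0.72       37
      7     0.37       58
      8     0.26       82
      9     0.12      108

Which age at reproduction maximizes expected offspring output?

Expected offspring if breeding at age x = l(x) × F(x):
  age 6: 0.72 × 37 = 26.640
  age 7: 0.37 × 58 = 21.460
  age 8: 0.26 × 82 = 21.320
  age 9: 0.12 × 108 = 12.960
Maximum at age 6 (26.640).

6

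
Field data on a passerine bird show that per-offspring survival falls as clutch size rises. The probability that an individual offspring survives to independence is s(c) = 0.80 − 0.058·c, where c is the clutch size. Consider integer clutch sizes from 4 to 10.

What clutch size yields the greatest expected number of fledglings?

Expected fledglings = c × s(c):
  c=4: 4 × 0.568 = 2.272
  c=5: 5 × 0.510 = 2.550
  c=6: 6 × 0.452 = 2.712
  c=7: 7 × 0.394 = 2.758
  c=8: 8 × 0.336 = 2.688
  c=9: 9 × 0.278 = 2.502
  c=10: 10 × 0.220 = 2.200
Maximum at c = 7 (2.758 fledglings).

7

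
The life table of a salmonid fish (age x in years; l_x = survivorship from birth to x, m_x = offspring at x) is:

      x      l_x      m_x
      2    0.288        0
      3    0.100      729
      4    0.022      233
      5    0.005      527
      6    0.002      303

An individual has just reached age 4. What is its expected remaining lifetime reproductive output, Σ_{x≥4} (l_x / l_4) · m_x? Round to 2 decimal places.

l_4 = 0.022. Conditional survival from age 4 to x is l_x / l_4.
  x=4: (0.022/0.022) × 233 = 233.0000
  x=5: (0.005/0.022) × 527 = 119.7727
  x=6: (0.002/0.022) × 303 = 27.5455
Sum = 233.0000 + 119.7727 + 27.5455 = 380.3182

380.32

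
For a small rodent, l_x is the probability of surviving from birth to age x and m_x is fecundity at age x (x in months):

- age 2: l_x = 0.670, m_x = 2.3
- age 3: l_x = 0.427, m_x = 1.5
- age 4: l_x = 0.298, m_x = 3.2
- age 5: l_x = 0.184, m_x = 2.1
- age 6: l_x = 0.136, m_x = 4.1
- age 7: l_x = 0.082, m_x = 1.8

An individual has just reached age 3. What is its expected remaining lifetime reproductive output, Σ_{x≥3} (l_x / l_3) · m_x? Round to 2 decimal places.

6.29

l_3 = 0.427. Conditional survival from age 3 to x is l_x / l_3.
  x=3: (0.427/0.427) × 1.5 = 1.5000
  x=4: (0.298/0.427) × 3.2 = 2.2333
  x=5: (0.184/0.427) × 2.1 = 0.9049
  x=6: (0.136/0.427) × 4.1 = 1.3059
  x=7: (0.082/0.427) × 1.8 = 0.3457
Sum = 1.5000 + 2.2333 + 0.9049 + 1.3059 + 0.3457 = 6.2897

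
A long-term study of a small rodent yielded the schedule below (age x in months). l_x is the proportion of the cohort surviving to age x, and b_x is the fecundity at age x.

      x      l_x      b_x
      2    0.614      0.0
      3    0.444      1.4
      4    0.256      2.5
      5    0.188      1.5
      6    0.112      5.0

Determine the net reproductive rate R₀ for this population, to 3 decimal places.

R₀ = Σ l_x b_x:
  age 2: 0.614 × 0.0 = 0.0000
  age 3: 0.444 × 1.4 = 0.6216
  age 4: 0.256 × 2.5 = 0.6400
  age 5: 0.188 × 1.5 = 0.2820
  age 6: 0.112 × 5.0 = 0.5600
R₀ = 0.0000 + 0.6216 + 0.6400 + 0.2820 + 0.5600 = 2.1036

2.104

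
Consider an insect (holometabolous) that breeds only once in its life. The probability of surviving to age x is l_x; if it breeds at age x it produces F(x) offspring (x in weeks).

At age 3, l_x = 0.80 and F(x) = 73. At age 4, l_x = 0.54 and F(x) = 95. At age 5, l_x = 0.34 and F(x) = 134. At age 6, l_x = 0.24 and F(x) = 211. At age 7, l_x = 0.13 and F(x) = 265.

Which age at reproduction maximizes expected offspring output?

Expected offspring if breeding at age x = l_x × F(x):
  age 3: 0.80 × 73 = 58.400
  age 4: 0.54 × 95 = 51.300
  age 5: 0.34 × 134 = 45.560
  age 6: 0.24 × 211 = 50.640
  age 7: 0.13 × 265 = 34.450
Maximum at age 3 (58.400).

3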